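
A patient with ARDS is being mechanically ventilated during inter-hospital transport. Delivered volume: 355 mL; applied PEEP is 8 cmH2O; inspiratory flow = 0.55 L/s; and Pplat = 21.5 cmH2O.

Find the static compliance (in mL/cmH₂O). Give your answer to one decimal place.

Cstat = Vt / (Pplat − PEEP) = 355 / (21.5 − 8) = 355 / 13.5 = 26.296 mL/cmH2O.

26.3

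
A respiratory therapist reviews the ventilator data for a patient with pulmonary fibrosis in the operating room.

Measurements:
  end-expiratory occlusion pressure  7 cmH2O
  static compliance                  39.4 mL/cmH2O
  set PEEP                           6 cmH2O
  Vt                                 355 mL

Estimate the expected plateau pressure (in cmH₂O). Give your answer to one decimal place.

End-expiratory occlusion gives total PEEP = 7 cmH2O (intrinsic PEEP = 7 − 6 = 1). Use total PEEP for the elastic gradient.
Pplat = PEEPtotal + Vt / Cstat = 7 + 355 / 39.4 = 7 + 9.01 = 16.01 cmH2O.

16.0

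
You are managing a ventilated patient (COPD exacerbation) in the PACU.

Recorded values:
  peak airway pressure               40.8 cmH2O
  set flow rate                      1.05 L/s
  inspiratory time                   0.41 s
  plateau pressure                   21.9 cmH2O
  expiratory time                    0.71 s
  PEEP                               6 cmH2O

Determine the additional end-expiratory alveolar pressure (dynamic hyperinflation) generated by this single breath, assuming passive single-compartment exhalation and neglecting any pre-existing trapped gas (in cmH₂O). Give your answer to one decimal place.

3.7

Vt = flow × Ti = 1.05 L/s × 0.41 s × 1000 mL/L = 430.5 mL.
R = (PIP − Pplat)/V̇ = (40.8 − 21.9) / 1.05 = 18.9/1.05 = 18.0 cmH2O·s/L.
C = Vt/(Pplat − PEEP) = 430.5 / (21.9 − 6) = 430.5/15.9 = 27.075 mL/cmH2O.
τ = R × C = 18.0 × 0.02708 L/cmH2O = 0.4874 s.
Fraction remaining = e^(−Te/τ) = e^(−0.71/0.4874) = 0.233; trapped volume = 430.5 × 0.233 = 100.31 mL.
Additional alveolar pressure from trapping ≈ V_trapped / C = 100.31 / 27.075 = 3.705 cmH2O.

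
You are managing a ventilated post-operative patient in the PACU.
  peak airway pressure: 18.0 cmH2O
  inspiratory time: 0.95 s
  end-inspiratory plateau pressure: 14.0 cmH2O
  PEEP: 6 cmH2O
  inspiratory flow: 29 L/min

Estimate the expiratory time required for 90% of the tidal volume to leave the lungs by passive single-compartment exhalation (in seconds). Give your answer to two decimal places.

Flow: 29 L/min ÷ 60 = 0.4833 L/s.
Vt = flow × Ti = 0.4833 L/s × 0.95 s × 1000 mL/L = 459.14 mL.
R = (PIP − Pplat)/V̇ = (18.0 − 14.0) / 0.4833 = 4.0/0.4833 = 8.276 cmH2O·s/L.
C = Vt/(Pplat − PEEP) = 459.14 / (14.0 − 6) = 459.14/8.0 = 57.393 mL/cmH2O.
τ = R × C = 8.276 × 0.05739 L/cmH2O = 0.475 s.
t = −τ·ln(1 − 0.90) = −0.475·ln(0.1) = 1.094 s.

1.09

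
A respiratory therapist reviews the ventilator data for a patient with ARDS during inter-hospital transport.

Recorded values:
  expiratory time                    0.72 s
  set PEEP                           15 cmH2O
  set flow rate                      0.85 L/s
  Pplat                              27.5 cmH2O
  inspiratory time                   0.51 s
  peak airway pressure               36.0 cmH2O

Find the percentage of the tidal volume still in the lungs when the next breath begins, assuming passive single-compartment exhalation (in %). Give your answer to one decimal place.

12.5

Vt = flow × Ti = 0.85 L/s × 0.51 s × 1000 mL/L = 433.5 mL.
R = (PIP − Pplat)/V̇ = (36.0 − 27.5) / 0.85 = 8.5/0.85 = 10.0 cmH2O·s/L.
C = Vt/(Pplat − PEEP) = 433.5 / (27.5 − 15) = 433.5/12.5 = 34.68 mL/cmH2O.
τ = R × C = 10.0 × 0.03468 L/cmH2O = 0.3468 s.
Fraction remaining at end-expiration = e^(−Te/τ) = e^(−0.72/0.3468) = 0.1254 → 12.54%.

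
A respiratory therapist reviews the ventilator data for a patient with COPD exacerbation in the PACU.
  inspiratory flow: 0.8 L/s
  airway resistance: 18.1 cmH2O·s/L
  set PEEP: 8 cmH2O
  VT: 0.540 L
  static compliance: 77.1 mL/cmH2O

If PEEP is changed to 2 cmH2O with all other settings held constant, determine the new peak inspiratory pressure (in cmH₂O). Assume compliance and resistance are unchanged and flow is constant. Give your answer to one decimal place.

PIP = Vt/C + R·V̇ + PEEP (constant-flow equation of motion).
Only the baseline term changes: ΔPIP = ΔPEEP = 2 − 8 = -6.0 cmH2O.
Original PIP = 540/77.1 + 18.1×0.8 + 8 = 29.484 cmH2O; new PIP = 29.484 + (-6.0) = 23.484 cmH2O.

23.5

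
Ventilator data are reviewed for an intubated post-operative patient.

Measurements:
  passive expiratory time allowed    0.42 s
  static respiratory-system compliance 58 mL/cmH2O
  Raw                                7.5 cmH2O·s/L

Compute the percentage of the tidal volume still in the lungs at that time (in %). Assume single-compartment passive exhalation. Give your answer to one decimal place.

38.1

τ = R × C = 7.5 × 58 mL/cmH2O = 7.5 × 0.058 L/cmH2O = 0.435 s.
Passive exhalation: V(t)/V₀ = e^(−t/τ) = e^(−0.42/0.435) = 0.3808.
Fraction remaining = 0.3808 → 38.08%.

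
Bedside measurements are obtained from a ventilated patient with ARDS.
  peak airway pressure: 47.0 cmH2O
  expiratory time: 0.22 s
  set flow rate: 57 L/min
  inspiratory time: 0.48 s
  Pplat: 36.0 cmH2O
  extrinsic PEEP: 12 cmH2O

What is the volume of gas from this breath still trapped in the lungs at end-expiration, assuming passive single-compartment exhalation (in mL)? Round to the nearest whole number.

168

Flow: 57 L/min ÷ 60 = 0.95 L/s.
Vt = flow × Ti = 0.95 L/s × 0.48 s × 1000 mL/L = 456.0 mL.
R = (PIP − Pplat)/V̇ = (47.0 − 36.0) / 0.95 = 11.0/0.95 = 11.579 cmH2O·s/L.
C = Vt/(Pplat − PEEP) = 456.0 / (36.0 − 12) = 456.0/24.0 = 19.0 mL/cmH2O.
τ = R × C = 11.579 × 0.019 L/cmH2O = 0.22 s.
Fraction remaining = e^(−Te/τ) = e^(−0.22/0.22) = 0.3679.
Trapped volume = 456.0 × 0.3679 = 167.76 mL.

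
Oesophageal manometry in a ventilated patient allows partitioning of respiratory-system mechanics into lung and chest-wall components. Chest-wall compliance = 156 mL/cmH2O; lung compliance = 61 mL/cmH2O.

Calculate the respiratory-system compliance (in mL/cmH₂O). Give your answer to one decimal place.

43.9

Lung and chest wall are elastances in series: 1/Crs = 1/CL + 1/Ccw.
1/Crs = 1/61 + 1/156 = 0.0228.
Crs = 43.86 mL/cmH2O.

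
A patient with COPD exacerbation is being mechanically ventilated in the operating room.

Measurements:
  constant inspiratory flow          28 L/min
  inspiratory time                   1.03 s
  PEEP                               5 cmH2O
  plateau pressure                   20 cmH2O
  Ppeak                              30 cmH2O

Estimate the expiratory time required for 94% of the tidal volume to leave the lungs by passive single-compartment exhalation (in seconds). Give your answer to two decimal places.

1.93

Flow: 28 L/min ÷ 60 = 0.4667 L/s.
Vt = flow × Ti = 0.4667 L/s × 1.03 s × 1000 mL/L = 480.7 mL.
R = (PIP − Pplat)/V̇ = (30 − 20) / 0.4667 = 10.0/0.4667 = 21.427 cmH2O·s/L.
C = Vt/(Pplat − PEEP) = 480.7 / (20 − 5) = 480.7/15.0 = 32.047 mL/cmH2O.
τ = R × C = 21.427 × 0.03205 L/cmH2O = 0.6867 s.
t = −τ·ln(1 − 0.94) = −0.6867·ln(0.06) = 1.932 s.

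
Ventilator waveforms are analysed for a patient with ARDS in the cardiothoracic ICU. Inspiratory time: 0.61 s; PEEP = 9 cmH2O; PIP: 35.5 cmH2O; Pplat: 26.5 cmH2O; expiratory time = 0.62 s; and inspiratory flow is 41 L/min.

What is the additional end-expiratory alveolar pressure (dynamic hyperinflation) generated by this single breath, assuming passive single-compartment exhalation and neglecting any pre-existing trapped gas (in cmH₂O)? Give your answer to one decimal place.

Flow: 41 L/min ÷ 60 = 0.6833 L/s.
Vt = flow × Ti = 0.6833 L/s × 0.61 s × 1000 mL/L = 416.81 mL.
R = (PIP − Pplat)/V̇ = (35.5 − 26.5) / 0.6833 = 9.0/0.6833 = 13.171 cmH2O·s/L.
C = Vt/(Pplat − PEEP) = 416.81 / (26.5 − 9) = 416.81/17.5 = 23.818 mL/cmH2O.
τ = R × C = 13.171 × 0.02382 L/cmH2O = 0.3137 s.
Fraction remaining = e^(−Te/τ) = e^(−0.62/0.3137) = 0.1386; trapped volume = 416.81 × 0.1386 = 57.77 mL.
Additional alveolar pressure from trapping ≈ V_trapped / C = 57.77 / 23.818 = 2.425 cmH2O.

2.4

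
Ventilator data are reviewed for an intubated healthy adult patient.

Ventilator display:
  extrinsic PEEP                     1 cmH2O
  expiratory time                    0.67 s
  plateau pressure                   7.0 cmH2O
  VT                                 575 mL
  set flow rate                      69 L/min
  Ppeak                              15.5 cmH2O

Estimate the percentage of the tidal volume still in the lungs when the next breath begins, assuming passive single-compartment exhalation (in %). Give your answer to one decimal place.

38.8

Flow: 69 L/min ÷ 60 = 1.15 L/s.
R = (PIP − Pplat)/V̇ = (15.5 − 7.0) / 1.15 = 8.5/1.15 = 7.391 cmH2O·s/L.
C = Vt/(Pplat − PEEP) = 575.0 / (7.0 − 1) = 575.0/6.0 = 95.833 mL/cmH2O.
τ = R × C = 7.391 × 0.09583 L/cmH2O = 0.7083 s.
Fraction remaining at end-expiration = e^(−Te/τ) = e^(−0.67/0.7083) = 0.3883 → 38.83%.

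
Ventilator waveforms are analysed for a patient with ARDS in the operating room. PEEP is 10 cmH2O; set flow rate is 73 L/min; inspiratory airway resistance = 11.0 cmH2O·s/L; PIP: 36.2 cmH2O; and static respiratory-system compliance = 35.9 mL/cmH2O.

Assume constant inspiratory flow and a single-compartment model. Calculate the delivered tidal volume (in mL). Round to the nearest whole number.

460

Flow: 73 L/min ÷ 60 = 1.2167 L/s.
Equation of motion (constant flow): PIP = Vt/C + R·V̇ + PEEP.
Vt/C = PIP − R·V̇ − PEEP = 36.2 − 13.384 − 10 = 12.816 cmH2O.
Vt = C × 12.816 = 35.9 × 12.816 = 460.09 mL.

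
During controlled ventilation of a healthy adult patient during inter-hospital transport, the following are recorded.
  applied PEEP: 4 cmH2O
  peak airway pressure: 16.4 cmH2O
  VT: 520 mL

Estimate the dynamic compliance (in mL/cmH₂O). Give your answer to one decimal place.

Dynamic compliance = Vt / (PIP − PEEP) = 520 / (16.4 − 4) = 520 / 12.4 = 41.935 mL/cmH2O.

41.9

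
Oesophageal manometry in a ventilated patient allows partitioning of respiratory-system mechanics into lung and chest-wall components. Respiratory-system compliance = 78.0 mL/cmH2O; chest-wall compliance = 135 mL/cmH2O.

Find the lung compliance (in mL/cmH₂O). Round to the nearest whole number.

185

1/CL = 1/Crs − 1/Ccw.
1/CL = 1/78.0 − 1/135 = 0.005413.
CL = 184.74 mL/cmH2O.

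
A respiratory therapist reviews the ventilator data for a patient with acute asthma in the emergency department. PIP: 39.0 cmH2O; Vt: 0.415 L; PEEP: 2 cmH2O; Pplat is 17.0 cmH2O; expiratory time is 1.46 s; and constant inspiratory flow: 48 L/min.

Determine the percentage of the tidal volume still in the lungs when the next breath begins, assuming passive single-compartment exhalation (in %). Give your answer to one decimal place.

14.7

Flow: 48 L/min ÷ 60 = 0.8 L/s.
R = (PIP − Pplat)/V̇ = (39.0 − 17.0) / 0.8 = 22.0/0.8 = 27.5 cmH2O·s/L.
C = Vt/(Pplat − PEEP) = 415.0 / (17.0 − 2) = 415.0/15.0 = 27.667 mL/cmH2O.
τ = R × C = 27.5 × 0.02767 L/cmH2O = 0.7609 s.
Fraction remaining at end-expiration = e^(−Te/τ) = e^(−1.46/0.7609) = 0.1468 → 14.68%.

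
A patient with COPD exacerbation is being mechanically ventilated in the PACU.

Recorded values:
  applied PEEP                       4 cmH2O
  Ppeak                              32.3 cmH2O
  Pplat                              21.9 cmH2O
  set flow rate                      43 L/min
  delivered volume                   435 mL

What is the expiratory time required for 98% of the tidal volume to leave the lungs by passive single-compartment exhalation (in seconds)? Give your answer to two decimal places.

Flow: 43 L/min ÷ 60 = 0.7167 L/s.
R = (PIP − Pplat)/V̇ = (32.3 − 21.9) / 0.7167 = 10.4/0.7167 = 14.511 cmH2O·s/L.
C = Vt/(Pplat − PEEP) = 435.0 / (21.9 − 4) = 435.0/17.9 = 24.302 mL/cmH2O.
τ = R × C = 14.511 × 0.0243 L/cmH2O = 0.3526 s.
t = −τ·ln(1 − 0.98) = −0.3526·ln(0.02) = 1.379 s.

1.38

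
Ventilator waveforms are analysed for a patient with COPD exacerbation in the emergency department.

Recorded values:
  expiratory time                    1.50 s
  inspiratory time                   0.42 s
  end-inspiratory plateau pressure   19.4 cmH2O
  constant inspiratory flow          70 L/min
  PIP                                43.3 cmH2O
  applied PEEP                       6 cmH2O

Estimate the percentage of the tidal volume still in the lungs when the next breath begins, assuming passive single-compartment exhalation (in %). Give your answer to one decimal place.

Flow: 70 L/min ÷ 60 = 1.1667 L/s.
Vt = flow × Ti = 1.1667 L/s × 0.42 s × 1000 mL/L = 490.01 mL.
R = (PIP − Pplat)/V̇ = (43.3 − 19.4) / 1.1667 = 23.9/1.1667 = 20.485 cmH2O·s/L.
C = Vt/(Pplat − PEEP) = 490.01 / (19.4 − 6) = 490.01/13.4 = 36.568 mL/cmH2O.
τ = R × C = 20.485 × 0.03657 L/cmH2O = 0.7491 s.
Fraction remaining at end-expiration = e^(−Te/τ) = e^(−1.50/0.7491) = 0.135 → 13.5%.

13.5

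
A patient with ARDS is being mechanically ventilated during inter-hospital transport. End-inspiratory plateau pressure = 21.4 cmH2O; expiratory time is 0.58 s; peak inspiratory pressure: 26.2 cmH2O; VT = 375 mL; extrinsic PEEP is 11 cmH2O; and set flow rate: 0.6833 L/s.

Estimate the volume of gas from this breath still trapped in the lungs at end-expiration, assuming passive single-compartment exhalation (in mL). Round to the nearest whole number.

38

R = (PIP − Pplat)/V̇ = (26.2 − 21.4) / 0.6833 = 4.8/0.6833 = 7.025 cmH2O·s/L.
C = Vt/(Pplat − PEEP) = 375.0 / (21.4 − 11) = 375.0/10.4 = 36.058 mL/cmH2O.
τ = R × C = 7.025 × 0.03606 L/cmH2O = 0.2533 s.
Fraction remaining = e^(−Te/τ) = e^(−0.58/0.2533) = 0.1013.
Trapped volume = 375.0 × 0.1013 = 37.988 mL.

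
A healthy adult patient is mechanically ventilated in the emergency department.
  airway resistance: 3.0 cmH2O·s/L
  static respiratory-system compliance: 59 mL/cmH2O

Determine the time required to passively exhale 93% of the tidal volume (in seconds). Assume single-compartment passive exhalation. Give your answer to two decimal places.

τ = R × C = 3.0 × 59 mL/cmH2O = 3.0 × 0.059 L/cmH2O = 0.177 s.
Exhaled fraction f = 1 − e^(−t/τ) → t = −τ·ln(1 − f) = −0.177·ln(0.07) = 0.4707 s.

0.47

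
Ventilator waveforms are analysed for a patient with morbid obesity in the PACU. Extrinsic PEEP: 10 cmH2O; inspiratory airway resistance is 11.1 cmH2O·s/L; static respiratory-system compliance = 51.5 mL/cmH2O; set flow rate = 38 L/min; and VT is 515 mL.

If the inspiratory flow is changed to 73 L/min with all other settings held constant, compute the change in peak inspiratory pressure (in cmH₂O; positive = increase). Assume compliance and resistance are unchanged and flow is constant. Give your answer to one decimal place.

Flow: 38 L/min ÷ 60 = 0.6333 L/s.
New flow: 73 L/min ÷ 60 = 1.2167 L/s.
PIP = Vt/C + R·V̇ + PEEP (constant-flow equation of motion).
Only the resistive term changes: ΔPIP = R × ΔV̇ = 11.1 × (1.2167 − 0.6333) = 11.1 × 0.5834 = 6.476 cmH2O.

6.5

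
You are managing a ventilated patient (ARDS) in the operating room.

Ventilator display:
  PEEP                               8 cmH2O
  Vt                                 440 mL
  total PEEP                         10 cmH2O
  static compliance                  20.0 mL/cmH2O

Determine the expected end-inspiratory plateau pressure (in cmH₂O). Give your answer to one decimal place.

32.0

End-expiratory occlusion gives total PEEP = 10 cmH2O (intrinsic PEEP = 10 − 8 = 2). Use total PEEP for the elastic gradient.
Pplat = PEEPtotal + Vt / Cstat = 10 + 440 / 20.0 = 10 + 22.0 = 32.0 cmH2O.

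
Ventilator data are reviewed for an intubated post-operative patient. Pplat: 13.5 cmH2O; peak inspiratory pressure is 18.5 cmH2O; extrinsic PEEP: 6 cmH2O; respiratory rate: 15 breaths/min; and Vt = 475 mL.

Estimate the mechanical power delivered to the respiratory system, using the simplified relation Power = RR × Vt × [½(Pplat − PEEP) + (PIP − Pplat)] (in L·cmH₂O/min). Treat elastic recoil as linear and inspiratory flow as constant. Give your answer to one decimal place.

Per-breath work = Vt × [½(Pplat−PEEP) + (PIP−Pplat)] = 0.475 × [0.5×7.5 + 5.0] = 0.475 × 8.75 = 4.156 L·cmH2O.
Power = 15 × 4.156 = 62.34 L·cmH2O/min.

62.3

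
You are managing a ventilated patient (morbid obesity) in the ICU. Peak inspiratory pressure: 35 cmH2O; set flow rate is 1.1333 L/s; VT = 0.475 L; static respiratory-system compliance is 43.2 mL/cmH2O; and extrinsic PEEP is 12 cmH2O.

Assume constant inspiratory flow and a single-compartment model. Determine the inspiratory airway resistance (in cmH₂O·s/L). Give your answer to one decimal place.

10.6

Equation of motion (constant flow): PIP = Vt/C + R·V̇ + PEEP.
R·V̇ = PIP − Vt/C − PEEP = 35 − 475/43.2 − 12 = 35 − 10.995 − 12 = 12.005 cmH2O.
R = 12.005 / 1.1333 = 10.593 cmH2O·s/L.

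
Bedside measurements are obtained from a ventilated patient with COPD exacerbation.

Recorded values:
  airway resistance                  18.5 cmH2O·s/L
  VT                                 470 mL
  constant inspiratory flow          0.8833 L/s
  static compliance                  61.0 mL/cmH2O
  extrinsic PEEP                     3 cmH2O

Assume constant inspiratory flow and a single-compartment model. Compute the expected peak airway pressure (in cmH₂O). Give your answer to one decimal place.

Equation of motion (constant flow): PIP = Vt/C + R·V̇ + PEEP.
PIP = 470/61.0 + 18.5×0.8833 + 3 = 7.705 + 16.341 + 3 = 27.046 cmH2O.

27.0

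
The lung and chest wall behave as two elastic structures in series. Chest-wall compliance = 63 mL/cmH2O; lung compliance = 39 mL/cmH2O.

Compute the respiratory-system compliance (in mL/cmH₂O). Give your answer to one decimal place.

Lung and chest wall are elastances in series: 1/Crs = 1/CL + 1/Ccw.
1/Crs = 1/39 + 1/63 = 0.04151.
Crs = 24.091 mL/cmH2O.

24.1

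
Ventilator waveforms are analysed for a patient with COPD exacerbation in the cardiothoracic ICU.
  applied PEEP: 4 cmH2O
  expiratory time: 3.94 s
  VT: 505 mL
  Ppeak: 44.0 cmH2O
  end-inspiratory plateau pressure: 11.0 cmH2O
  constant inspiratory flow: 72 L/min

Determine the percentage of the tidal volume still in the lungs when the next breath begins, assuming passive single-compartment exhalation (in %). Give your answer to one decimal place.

13.7

Flow: 72 L/min ÷ 60 = 1.2 L/s.
R = (PIP − Pplat)/V̇ = (44.0 − 11.0) / 1.2 = 33.0/1.2 = 27.5 cmH2O·s/L.
C = Vt/(Pplat − PEEP) = 505.0 / (11.0 − 4) = 505.0/7.0 = 72.143 mL/cmH2O.
τ = R × C = 27.5 × 0.07214 L/cmH2O = 1.984 s.
Fraction remaining at end-expiration = e^(−Te/τ) = e^(−3.94/1.984) = 0.1373 → 13.73%.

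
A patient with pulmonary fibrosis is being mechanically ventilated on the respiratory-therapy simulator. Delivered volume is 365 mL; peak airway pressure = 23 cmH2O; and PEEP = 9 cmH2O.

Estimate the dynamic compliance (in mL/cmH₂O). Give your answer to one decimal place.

26.1

Dynamic compliance = Vt / (PIP − PEEP) = 365 / (23 − 9) = 365 / 14.0 = 26.071 mL/cmH2O.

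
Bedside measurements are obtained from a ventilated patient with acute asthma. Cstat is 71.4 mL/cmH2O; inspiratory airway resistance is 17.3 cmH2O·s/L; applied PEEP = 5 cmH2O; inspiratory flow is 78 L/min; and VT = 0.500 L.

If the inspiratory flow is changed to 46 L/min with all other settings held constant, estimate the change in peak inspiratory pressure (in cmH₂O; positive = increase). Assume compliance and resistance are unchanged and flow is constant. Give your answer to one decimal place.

-9.2

Flow: 78 L/min ÷ 60 = 1.3 L/s.
New flow: 46 L/min ÷ 60 = 0.7667 L/s.
PIP = Vt/C + R·V̇ + PEEP (constant-flow equation of motion).
Only the resistive term changes: ΔPIP = R × ΔV̇ = 17.3 × (0.7667 − 1.3) = 17.3 × -0.5333 = -9.226 cmH2O.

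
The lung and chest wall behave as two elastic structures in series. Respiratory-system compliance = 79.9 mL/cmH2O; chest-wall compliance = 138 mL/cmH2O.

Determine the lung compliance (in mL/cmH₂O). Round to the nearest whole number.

1/CL = 1/Crs − 1/Ccw.
1/CL = 1/79.9 − 1/138 = 0.005269.
CL = 189.79 mL/cmH2O.

190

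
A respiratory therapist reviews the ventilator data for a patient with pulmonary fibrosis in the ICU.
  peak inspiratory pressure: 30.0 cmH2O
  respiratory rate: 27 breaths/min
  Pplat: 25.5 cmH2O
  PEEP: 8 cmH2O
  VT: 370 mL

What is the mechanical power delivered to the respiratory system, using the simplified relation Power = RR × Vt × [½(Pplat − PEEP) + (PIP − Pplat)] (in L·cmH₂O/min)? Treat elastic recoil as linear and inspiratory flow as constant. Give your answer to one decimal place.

Per-breath work = Vt × [½(Pplat−PEEP) + (PIP−Pplat)] = 0.370 × [0.5×17.5 + 4.5] = 0.370 × 13.25 = 4.903 L·cmH2O.
Power = 27 × 4.903 = 132.38 L·cmH2O/min.

132.4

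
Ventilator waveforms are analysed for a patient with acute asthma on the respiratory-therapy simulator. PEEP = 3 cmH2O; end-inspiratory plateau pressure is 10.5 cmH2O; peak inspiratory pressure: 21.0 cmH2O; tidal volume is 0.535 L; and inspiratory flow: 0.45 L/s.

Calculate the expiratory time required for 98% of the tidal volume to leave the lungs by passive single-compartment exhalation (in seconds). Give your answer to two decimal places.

6.51

R = (PIP − Pplat)/V̇ = (21.0 − 10.5) / 0.45 = 10.5/0.45 = 23.333 cmH2O·s/L.
C = Vt/(Pplat − PEEP) = 535.0 / (10.5 − 3) = 535.0/7.5 = 71.333 mL/cmH2O.
τ = R × C = 23.333 × 0.07133 L/cmH2O = 1.664 s.
t = −τ·ln(1 − 0.98) = −1.664·ln(0.02) = 6.51 s.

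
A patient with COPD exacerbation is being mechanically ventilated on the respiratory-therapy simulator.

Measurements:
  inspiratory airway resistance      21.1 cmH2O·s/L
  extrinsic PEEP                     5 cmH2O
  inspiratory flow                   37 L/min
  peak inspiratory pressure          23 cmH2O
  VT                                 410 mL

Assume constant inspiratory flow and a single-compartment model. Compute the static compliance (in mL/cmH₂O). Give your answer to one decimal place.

82.2

Flow: 37 L/min ÷ 60 = 0.6167 L/s.
Equation of motion (constant flow): PIP = Vt/C + R·V̇ + PEEP.
Vt/C = PIP − R·V̇ − PEEP = 23 − 21.1×0.6167 − 5 = 23 − 13.012 − 5 = 4.988 cmH2O.
C = Vt / 4.988 = 410 / 4.988 = 82.197 mL/cmH2O.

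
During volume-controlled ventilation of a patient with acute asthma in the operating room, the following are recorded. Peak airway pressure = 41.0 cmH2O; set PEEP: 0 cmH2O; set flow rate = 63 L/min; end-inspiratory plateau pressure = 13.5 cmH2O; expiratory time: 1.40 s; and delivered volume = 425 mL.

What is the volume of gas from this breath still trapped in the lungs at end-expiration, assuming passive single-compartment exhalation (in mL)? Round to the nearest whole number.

78

Flow: 63 L/min ÷ 60 = 1.05 L/s.
R = (PIP − Pplat)/V̇ = (41.0 − 13.5) / 1.05 = 27.5/1.05 = 26.19 cmH2O·s/L.
C = Vt/(Pplat − PEEP) = 425.0 / (13.5 − 0) = 425.0/13.5 = 31.481 mL/cmH2O.
τ = R × C = 26.19 × 0.03148 L/cmH2O = 0.8245 s.
Fraction remaining = e^(−Te/τ) = e^(−1.40/0.8245) = 0.183.
Trapped volume = 425.0 × 0.183 = 77.775 mL.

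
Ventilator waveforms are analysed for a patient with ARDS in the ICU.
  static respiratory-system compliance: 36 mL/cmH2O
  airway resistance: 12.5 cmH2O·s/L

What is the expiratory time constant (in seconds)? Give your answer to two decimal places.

τ = R × C = 12.5 × 36 mL/cmH2O = 12.5 × 0.036 L/cmH2O = 0.45 s.

0.45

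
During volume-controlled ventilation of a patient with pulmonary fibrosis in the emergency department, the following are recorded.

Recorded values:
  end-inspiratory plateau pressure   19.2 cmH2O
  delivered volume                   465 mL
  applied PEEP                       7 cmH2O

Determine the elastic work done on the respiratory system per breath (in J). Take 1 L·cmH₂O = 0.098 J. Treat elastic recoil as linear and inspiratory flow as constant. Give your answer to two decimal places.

0.28

Elastic work ≈ ½ × (Pplat − PEEP) × Vt = 0.5 × (19.2 − 7) × 0.465 L = 0.5 × 12.2 × 0.465 = 2.837 L·cmH2O.
× 0.098 J/(L·cmH2O) → 0.278 J.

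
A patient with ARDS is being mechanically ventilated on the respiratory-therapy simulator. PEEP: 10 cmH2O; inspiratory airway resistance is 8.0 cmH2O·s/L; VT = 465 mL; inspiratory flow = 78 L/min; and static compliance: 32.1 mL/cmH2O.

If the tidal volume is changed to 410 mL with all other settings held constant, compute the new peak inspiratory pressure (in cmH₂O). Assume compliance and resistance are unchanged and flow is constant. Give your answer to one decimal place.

33.2

Flow: 78 L/min ÷ 60 = 1.3 L/s.
PIP = Vt/C + R·V̇ + PEEP (constant-flow equation of motion).
Only the elastic term changes: ΔPIP = ΔVt / C = (410 − 465) / 32.1 = -1.713 cmH2O.
Original PIP = 465/32.1 + 8.0×1.3 + 10 = 34.886 cmH2O; new PIP = 34.886 + (-1.713) = 33.173 cmH2O.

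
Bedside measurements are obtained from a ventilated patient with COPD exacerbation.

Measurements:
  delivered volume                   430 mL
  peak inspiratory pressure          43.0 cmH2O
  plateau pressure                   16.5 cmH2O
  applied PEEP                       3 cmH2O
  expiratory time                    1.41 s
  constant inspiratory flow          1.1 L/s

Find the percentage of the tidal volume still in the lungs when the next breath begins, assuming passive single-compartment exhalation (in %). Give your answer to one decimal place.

15.9

R = (PIP − Pplat)/V̇ = (43.0 − 16.5) / 1.1 = 26.5/1.1 = 24.091 cmH2O·s/L.
C = Vt/(Pplat − PEEP) = 430.0 / (16.5 − 3) = 430.0/13.5 = 31.852 mL/cmH2O.
τ = R × C = 24.091 × 0.03185 L/cmH2O = 0.7673 s.
Fraction remaining at end-expiration = e^(−Te/τ) = e^(−1.41/0.7673) = 0.1592 → 15.92%.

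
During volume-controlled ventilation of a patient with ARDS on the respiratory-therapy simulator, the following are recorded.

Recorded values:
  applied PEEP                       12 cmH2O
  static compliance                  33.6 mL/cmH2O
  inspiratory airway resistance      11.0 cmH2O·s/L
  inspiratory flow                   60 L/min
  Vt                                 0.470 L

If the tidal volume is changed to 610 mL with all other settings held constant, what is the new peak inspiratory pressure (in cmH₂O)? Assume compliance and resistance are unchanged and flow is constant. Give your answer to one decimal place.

41.2

Flow: 60 L/min ÷ 60 = 1 L/s.
PIP = Vt/C + R·V̇ + PEEP (constant-flow equation of motion).
Only the elastic term changes: ΔPIP = ΔVt / C = (610 − 470) / 33.6 = 4.167 cmH2O.
Original PIP = 470/33.6 + 11.0×1 + 12 = 36.988 cmH2O; new PIP = 36.988 + (4.167) = 41.155 cmH2O.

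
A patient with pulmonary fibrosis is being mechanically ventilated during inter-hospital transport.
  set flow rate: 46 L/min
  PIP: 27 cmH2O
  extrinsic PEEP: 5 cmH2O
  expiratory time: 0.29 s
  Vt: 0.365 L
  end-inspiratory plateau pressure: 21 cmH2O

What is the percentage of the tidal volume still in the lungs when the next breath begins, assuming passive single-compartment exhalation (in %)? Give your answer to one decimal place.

19.7

Flow: 46 L/min ÷ 60 = 0.7667 L/s.
R = (PIP − Pplat)/V̇ = (27 − 21) / 0.7667 = 6.0/0.7667 = 7.826 cmH2O·s/L.
C = Vt/(Pplat − PEEP) = 365.0 / (21 − 5) = 365.0/16.0 = 22.813 mL/cmH2O.
τ = R × C = 7.826 × 0.02281 L/cmH2O = 0.1785 s.
Fraction remaining at end-expiration = e^(−Te/τ) = e^(−0.29/0.1785) = 0.197 → 19.7%.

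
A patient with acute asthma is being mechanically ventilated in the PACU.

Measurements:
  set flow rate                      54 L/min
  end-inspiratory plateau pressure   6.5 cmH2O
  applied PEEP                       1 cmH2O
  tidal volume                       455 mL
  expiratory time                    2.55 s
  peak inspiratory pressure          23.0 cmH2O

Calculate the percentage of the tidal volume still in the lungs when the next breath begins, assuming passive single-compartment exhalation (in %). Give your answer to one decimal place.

Flow: 54 L/min ÷ 60 = 0.9 L/s.
R = (PIP − Pplat)/V̇ = (23.0 − 6.5) / 0.9 = 16.5/0.9 = 18.333 cmH2O·s/L.
C = Vt/(Pplat − PEEP) = 455.0 / (6.5 − 1) = 455.0/5.5 = 82.727 mL/cmH2O.
τ = R × C = 18.333 × 0.08273 L/cmH2O = 1.517 s.
Fraction remaining at end-expiration = e^(−Te/τ) = e^(−2.55/1.517) = 0.1862 → 18.62%.

18.6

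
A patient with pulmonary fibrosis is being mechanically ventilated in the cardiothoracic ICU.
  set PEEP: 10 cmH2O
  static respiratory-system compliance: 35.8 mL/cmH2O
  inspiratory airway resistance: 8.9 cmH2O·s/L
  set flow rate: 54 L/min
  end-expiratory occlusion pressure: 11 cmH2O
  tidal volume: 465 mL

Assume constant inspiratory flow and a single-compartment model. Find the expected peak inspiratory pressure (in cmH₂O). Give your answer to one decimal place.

32.0

Flow: 54 L/min ÷ 60 = 0.9 L/s.
Total PEEP = 11 cmH2O (set 10 + intrinsic 1); this is the baseline alveolar pressure.
Equation of motion (constant flow): PIP = Vt/C + R·V̇ + PEEP.
PIP = 465/35.8 + 8.9×0.9 + 11 = 12.989 + 8.01 + 11 = 31.999 cmH2O.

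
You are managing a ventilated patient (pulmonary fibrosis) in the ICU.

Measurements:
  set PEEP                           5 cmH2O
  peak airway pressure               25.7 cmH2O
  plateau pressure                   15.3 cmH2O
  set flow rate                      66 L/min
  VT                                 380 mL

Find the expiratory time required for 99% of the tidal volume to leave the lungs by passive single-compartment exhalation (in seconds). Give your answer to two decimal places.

Flow: 66 L/min ÷ 60 = 1.1 L/s.
R = (PIP − Pplat)/V̇ = (25.7 − 15.3) / 1.1 = 10.4/1.1 = 9.455 cmH2O·s/L.
C = Vt/(Pplat − PEEP) = 380.0 / (15.3 − 5) = 380.0/10.3 = 36.893 mL/cmH2O.
τ = R × C = 9.455 × 0.03689 L/cmH2O = 0.3488 s.
t = −τ·ln(1 − 0.99) = −0.3488·ln(0.01) = 1.606 s.

1.61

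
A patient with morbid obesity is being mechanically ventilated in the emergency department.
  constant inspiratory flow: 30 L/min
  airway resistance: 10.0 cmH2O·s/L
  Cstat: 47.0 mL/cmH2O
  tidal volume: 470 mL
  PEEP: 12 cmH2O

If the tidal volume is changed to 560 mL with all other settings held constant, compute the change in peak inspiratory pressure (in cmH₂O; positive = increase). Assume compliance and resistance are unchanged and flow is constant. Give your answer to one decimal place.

1.9

PIP = Vt/C + R·V̇ + PEEP (constant-flow equation of motion).
Only the elastic term changes: ΔPIP = ΔVt / C = (560 − 470) / 47.0 = 1.915 cmH2O.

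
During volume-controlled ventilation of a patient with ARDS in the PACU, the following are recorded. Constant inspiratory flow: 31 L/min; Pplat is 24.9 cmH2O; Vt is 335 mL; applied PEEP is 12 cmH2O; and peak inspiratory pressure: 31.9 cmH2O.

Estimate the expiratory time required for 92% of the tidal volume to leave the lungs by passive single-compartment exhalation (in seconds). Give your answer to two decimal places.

0.89

Flow: 31 L/min ÷ 60 = 0.5167 L/s.
R = (PIP − Pplat)/V̇ = (31.9 − 24.9) / 0.5167 = 7.0/0.5167 = 13.548 cmH2O·s/L.
C = Vt/(Pplat − PEEP) = 335.0 / (24.9 − 12) = 335.0/12.9 = 25.969 mL/cmH2O.
τ = R × C = 13.548 × 0.02597 L/cmH2O = 0.3518 s.
t = −τ·ln(1 − 0.92) = −0.3518·ln(0.08) = 0.8886 s.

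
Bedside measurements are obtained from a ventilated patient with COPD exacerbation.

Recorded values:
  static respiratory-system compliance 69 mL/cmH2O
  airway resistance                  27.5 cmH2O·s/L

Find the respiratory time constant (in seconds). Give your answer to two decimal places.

1.90

τ = R × C = 27.5 × 69 mL/cmH2O = 27.5 × 0.069 L/cmH2O = 1.898 s.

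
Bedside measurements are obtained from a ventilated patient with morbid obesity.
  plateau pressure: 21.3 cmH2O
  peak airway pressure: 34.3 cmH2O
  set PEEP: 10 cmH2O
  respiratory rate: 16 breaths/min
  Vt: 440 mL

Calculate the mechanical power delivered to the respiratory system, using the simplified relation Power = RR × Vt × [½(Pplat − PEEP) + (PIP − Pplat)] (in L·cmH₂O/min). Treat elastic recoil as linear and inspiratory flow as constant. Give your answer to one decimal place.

131.3

Per-breath work = Vt × [½(Pplat−PEEP) + (PIP−Pplat)] = 0.440 × [0.5×11.3 + 13.0] = 0.440 × 18.65 = 8.206 L·cmH2O.
Power = 16 × 8.206 = 131.3 L·cmH2O/min.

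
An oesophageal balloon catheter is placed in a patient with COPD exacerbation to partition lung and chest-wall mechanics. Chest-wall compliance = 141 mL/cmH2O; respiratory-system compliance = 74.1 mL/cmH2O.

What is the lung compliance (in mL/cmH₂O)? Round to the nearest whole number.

156

1/CL = 1/Crs − 1/Ccw.
1/CL = 1/74.1 − 1/141 = 0.006403.
CL = 156.18 mL/cmH2O.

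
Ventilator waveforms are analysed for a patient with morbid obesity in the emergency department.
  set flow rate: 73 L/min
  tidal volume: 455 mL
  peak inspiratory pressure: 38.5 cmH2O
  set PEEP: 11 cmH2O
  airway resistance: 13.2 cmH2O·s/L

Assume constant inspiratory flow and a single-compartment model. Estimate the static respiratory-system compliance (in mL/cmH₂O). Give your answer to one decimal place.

39.8

Flow: 73 L/min ÷ 60 = 1.2167 L/s.
Equation of motion (constant flow): PIP = Vt/C + R·V̇ + PEEP.
Vt/C = PIP − R·V̇ − PEEP = 38.5 − 13.2×1.2167 − 11 = 38.5 − 16.06 − 11 = 11.44 cmH2O.
C = Vt / 11.44 = 455 / 11.44 = 39.773 mL/cmH2O.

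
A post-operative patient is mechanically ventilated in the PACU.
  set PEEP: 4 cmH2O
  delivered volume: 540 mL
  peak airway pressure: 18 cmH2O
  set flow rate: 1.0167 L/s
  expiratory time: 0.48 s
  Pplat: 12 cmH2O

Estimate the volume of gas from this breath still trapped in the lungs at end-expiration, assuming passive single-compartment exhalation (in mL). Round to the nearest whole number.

162

R = (PIP − Pplat)/V̇ = (18 − 12) / 1.0167 = 6.0/1.0167 = 5.901 cmH2O·s/L.
C = Vt/(Pplat − PEEP) = 540.0 / (12 − 4) = 540.0/8.0 = 67.5 mL/cmH2O.
τ = R × C = 5.901 × 0.0675 L/cmH2O = 0.3983 s.
Fraction remaining = e^(−Te/τ) = e^(−0.48/0.3983) = 0.2997.
Trapped volume = 540.0 × 0.2997 = 161.84 mL.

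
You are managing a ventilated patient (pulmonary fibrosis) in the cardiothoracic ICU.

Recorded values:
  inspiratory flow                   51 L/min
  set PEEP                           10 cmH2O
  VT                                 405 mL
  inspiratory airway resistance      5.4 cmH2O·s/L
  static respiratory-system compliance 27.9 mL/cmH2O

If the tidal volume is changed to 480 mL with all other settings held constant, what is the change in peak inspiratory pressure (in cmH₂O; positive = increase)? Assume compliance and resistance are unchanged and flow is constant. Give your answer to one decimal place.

PIP = Vt/C + R·V̇ + PEEP (constant-flow equation of motion).
Only the elastic term changes: ΔPIP = ΔVt / C = (480 − 405) / 27.9 = 2.688 cmH2O.

2.7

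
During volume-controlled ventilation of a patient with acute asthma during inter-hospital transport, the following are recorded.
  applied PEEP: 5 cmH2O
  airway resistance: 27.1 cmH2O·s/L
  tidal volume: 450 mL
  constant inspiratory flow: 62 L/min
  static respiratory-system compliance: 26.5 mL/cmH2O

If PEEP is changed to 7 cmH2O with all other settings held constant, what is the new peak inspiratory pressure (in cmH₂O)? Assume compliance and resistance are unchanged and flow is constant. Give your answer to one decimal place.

Flow: 62 L/min ÷ 60 = 1.0333 L/s.
PIP = Vt/C + R·V̇ + PEEP (constant-flow equation of motion).
Only the baseline term changes: ΔPIP = ΔPEEP = 7 − 5 = 2.0 cmH2O.
Original PIP = 450/26.5 + 27.1×1.0333 + 5 = 49.984 cmH2O; new PIP = 49.984 + (2.0) = 51.984 cmH2O.

52.0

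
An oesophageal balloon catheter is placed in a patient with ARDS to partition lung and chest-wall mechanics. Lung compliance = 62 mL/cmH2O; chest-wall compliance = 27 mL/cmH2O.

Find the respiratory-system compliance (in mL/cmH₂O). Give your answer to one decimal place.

Lung and chest wall are elastances in series: 1/Crs = 1/CL + 1/Ccw.
1/Crs = 1/62 + 1/27 = 0.05317.
Crs = 18.808 mL/cmH2O.

18.8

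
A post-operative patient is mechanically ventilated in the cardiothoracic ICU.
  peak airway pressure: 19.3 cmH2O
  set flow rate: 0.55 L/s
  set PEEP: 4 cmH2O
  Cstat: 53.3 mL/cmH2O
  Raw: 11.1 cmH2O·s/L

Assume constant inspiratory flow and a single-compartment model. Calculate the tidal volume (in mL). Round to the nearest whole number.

Equation of motion (constant flow): PIP = Vt/C + R·V̇ + PEEP.
Vt/C = PIP − R·V̇ − PEEP = 19.3 − 6.105 − 4 = 9.195 cmH2O.
Vt = C × 9.195 = 53.3 × 9.195 = 490.09 mL.

490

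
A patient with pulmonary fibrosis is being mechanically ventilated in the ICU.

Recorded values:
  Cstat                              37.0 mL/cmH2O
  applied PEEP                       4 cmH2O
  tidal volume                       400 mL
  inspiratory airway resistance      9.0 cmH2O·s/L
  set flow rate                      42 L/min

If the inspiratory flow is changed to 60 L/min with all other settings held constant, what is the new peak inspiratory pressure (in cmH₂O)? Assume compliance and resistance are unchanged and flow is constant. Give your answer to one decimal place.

Flow: 42 L/min ÷ 60 = 0.7 L/s.
New flow: 60 L/min ÷ 60 = 1 L/s.
PIP = Vt/C + R·V̇ + PEEP (constant-flow equation of motion).
Only the resistive term changes: ΔPIP = R × ΔV̇ = 9.0 × (1 − 0.7) = 9.0 × 0.3 = 2.7 cmH2O.
Original PIP = 400/37.0 + 9.0×0.7 + 4 = 21.111 cmH2O; new PIP = 21.111 + (2.7) = 23.811 cmH2O.

23.8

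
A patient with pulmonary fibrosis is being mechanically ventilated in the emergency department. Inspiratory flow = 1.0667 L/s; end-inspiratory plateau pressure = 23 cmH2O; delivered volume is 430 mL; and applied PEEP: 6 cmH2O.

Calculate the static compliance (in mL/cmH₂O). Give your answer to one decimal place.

25.3

Cstat = Vt / (Pplat − PEEP) = 430 / (23 − 6) = 430 / 17.0 = 25.294 mL/cmH2O.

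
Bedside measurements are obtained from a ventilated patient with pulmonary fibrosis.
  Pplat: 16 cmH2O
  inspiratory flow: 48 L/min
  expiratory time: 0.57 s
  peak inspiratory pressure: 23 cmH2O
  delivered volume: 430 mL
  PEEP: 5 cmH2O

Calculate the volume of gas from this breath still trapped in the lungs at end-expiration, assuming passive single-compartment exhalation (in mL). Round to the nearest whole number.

81

Flow: 48 L/min ÷ 60 = 0.8 L/s.
R = (PIP − Pplat)/V̇ = (23 − 16) / 0.8 = 7.0/0.8 = 8.75 cmH2O·s/L.
C = Vt/(Pplat − PEEP) = 430.0 / (16 − 5) = 430.0/11.0 = 39.091 mL/cmH2O.
τ = R × C = 8.75 × 0.03909 L/cmH2O = 0.342 s.
Fraction remaining = e^(−Te/τ) = e^(−0.57/0.342) = 0.1889.
Trapped volume = 430.0 × 0.1889 = 81.227 mL.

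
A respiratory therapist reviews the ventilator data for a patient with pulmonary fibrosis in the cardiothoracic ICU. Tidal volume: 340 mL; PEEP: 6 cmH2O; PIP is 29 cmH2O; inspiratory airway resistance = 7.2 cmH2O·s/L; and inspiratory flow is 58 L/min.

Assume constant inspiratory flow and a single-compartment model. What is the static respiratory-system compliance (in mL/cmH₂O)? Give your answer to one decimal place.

21.2

Flow: 58 L/min ÷ 60 = 0.9667 L/s.
Equation of motion (constant flow): PIP = Vt/C + R·V̇ + PEEP.
Vt/C = PIP − R·V̇ − PEEP = 29 − 7.2×0.9667 − 6 = 29 − 6.96 − 6 = 16.04 cmH2O.
C = Vt / 16.04 = 340 / 16.04 = 21.197 mL/cmH2O.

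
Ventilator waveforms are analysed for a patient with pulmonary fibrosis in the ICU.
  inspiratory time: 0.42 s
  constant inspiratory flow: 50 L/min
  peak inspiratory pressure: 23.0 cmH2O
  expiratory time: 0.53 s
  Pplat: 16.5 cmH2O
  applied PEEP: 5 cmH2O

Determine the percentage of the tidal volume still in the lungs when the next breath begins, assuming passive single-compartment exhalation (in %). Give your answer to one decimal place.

Flow: 50 L/min ÷ 60 = 0.8333 L/s.
Vt = flow × Ti = 0.8333 L/s × 0.42 s × 1000 mL/L = 349.99 mL.
R = (PIP − Pplat)/V̇ = (23.0 − 16.5) / 0.8333 = 6.5/0.8333 = 7.8 cmH2O·s/L.
C = Vt/(Pplat − PEEP) = 349.99 / (16.5 − 5) = 349.99/11.5 = 30.434 mL/cmH2O.
τ = R × C = 7.8 × 0.03043 L/cmH2O = 0.2374 s.
Fraction remaining at end-expiration = e^(−Te/τ) = e^(−0.53/0.2374) = 0.1073 → 10.73%.

10.7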